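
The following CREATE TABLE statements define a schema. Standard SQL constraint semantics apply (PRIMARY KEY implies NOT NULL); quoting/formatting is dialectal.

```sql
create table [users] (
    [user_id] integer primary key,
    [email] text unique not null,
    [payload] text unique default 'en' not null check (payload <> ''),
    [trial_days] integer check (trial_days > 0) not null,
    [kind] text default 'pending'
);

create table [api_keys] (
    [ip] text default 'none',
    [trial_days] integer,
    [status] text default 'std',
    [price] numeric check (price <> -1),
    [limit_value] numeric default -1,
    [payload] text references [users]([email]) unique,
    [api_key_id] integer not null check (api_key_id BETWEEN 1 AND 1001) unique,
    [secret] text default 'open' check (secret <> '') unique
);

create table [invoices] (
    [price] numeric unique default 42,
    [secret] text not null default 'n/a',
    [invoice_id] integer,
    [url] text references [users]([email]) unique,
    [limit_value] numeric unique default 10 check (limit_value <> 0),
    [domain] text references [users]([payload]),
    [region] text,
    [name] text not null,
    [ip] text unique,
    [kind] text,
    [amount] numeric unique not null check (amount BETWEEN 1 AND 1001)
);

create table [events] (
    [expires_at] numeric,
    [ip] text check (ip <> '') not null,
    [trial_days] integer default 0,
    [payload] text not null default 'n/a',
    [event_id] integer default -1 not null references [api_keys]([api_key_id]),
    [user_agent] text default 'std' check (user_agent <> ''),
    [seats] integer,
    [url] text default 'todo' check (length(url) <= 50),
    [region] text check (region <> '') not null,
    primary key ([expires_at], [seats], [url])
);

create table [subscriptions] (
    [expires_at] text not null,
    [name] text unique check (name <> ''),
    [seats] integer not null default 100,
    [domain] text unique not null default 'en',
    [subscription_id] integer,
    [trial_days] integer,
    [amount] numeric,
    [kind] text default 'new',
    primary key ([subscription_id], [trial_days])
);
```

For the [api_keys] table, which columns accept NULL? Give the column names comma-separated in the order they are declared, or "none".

ip, trial_days, status, price, limit_value, payload, secret

- ip: DEFAULT only fills an omitted column; an explicit NULL is still allowed → nullable.
- trial_days: no NOT NULL constraint applies → nullable.
- status: DEFAULT only fills an omitted column; an explicit NULL is still allowed → nullable.
- price: CHECK does not forbid NULL (a CHECK constraint passes when its expression is NULL) → nullable.
- limit_value: DEFAULT only fills an omitted column; an explicit NULL is still allowed → nullable.
- payload: a foreign key column may be NULL unless separately constrained → nullable.
- api_key_id: declared NOT NULL → not nullable.
- secret: CHECK does not forbid NULL (a CHECK constraint passes when its expression is NULL) → nullable.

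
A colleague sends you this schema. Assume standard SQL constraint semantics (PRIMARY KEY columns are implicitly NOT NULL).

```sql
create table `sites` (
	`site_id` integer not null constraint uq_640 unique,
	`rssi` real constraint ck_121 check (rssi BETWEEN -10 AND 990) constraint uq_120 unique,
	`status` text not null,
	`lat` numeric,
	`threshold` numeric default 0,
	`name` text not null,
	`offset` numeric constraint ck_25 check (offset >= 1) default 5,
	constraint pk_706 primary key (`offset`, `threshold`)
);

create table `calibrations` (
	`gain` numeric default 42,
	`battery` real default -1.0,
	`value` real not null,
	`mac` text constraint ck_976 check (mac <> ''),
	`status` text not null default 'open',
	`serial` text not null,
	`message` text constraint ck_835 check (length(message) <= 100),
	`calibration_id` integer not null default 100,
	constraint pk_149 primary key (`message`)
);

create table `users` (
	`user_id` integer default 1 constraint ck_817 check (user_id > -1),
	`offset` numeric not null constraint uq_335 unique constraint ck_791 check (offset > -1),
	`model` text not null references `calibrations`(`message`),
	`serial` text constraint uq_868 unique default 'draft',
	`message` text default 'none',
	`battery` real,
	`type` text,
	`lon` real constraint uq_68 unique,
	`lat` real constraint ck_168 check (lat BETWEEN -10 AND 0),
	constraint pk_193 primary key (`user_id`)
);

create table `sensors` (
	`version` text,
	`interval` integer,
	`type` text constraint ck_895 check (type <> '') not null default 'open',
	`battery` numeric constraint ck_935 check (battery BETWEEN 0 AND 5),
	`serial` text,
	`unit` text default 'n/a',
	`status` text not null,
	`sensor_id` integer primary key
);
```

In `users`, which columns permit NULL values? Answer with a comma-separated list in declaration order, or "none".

serial, message, battery, type, lon, lat

- user_id: part of the PRIMARY KEY, which implies NOT NULL → not nullable.
- offset: declared NOT NULL → not nullable.
- model: declared NOT NULL → not nullable.
- serial: UNIQUE does not imply NOT NULL → nullable.
- message: DEFAULT only fills an omitted column; an explicit NULL is still allowed → nullable.
- battery: no NOT NULL constraint applies → nullable.
- type: no NOT NULL constraint applies → nullable.
- lon: UNIQUE does not imply NOT NULL → nullable.
- lat: CHECK does not forbid NULL (a CHECK constraint passes when its expression is NULL) → nullable.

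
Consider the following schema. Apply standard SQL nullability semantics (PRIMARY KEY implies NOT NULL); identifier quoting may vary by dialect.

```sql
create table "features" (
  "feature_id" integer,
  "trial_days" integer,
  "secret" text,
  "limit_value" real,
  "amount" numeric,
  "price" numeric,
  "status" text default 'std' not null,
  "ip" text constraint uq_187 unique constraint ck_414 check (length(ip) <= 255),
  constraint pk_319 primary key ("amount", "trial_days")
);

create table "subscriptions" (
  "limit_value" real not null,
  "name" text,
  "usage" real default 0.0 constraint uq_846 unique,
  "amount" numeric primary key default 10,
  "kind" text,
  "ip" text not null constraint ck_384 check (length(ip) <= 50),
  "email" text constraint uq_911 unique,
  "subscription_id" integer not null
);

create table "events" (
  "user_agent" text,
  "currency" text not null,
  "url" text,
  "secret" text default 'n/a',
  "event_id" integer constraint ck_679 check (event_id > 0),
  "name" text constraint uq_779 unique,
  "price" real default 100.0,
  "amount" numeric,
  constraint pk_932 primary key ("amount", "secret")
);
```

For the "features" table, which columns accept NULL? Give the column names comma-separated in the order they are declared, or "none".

feature_id, secret, limit_value, price, ip

- feature_id: no NOT NULL constraint applies → nullable.
- trial_days: part of the PRIMARY KEY, which implies NOT NULL → not nullable.
- secret: no NOT NULL constraint applies → nullable.
- limit_value: no NOT NULL constraint applies → nullable.
- amount: part of the PRIMARY KEY, which implies NOT NULL → not nullable.
- price: no NOT NULL constraint applies → nullable.
- status: declared NOT NULL → not nullable.
- ip: CHECK does not forbid NULL (a CHECK constraint passes when its expression is NULL) → nullable.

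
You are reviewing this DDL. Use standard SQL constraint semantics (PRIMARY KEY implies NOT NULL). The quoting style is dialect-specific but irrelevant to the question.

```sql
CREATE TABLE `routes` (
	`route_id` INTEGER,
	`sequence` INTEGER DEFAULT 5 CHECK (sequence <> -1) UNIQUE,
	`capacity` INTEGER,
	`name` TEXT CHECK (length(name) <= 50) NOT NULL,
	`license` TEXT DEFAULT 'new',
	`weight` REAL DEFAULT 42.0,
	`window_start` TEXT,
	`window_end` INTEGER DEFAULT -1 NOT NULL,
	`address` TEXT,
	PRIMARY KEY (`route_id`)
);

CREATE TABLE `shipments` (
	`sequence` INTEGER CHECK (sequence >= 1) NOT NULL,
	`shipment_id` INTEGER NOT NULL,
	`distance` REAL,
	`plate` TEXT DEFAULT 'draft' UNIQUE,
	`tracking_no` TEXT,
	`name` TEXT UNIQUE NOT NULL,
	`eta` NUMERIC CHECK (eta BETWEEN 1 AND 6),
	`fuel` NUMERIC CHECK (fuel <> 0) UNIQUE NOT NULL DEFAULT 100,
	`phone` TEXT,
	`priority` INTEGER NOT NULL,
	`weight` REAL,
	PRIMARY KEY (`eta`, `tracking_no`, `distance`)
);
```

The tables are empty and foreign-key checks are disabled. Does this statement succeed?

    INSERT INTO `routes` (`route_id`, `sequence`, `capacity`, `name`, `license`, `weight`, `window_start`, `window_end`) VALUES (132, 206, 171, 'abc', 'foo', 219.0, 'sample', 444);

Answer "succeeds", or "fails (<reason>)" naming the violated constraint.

NOT NULL columns: name is supplied; route_id is supplied; window_end is supplied.
CHECK constraints: 206 satisfies (sequence <> -1); 'abc' satisfies (length(name) <= 50).
No constraint is violated.

succeeds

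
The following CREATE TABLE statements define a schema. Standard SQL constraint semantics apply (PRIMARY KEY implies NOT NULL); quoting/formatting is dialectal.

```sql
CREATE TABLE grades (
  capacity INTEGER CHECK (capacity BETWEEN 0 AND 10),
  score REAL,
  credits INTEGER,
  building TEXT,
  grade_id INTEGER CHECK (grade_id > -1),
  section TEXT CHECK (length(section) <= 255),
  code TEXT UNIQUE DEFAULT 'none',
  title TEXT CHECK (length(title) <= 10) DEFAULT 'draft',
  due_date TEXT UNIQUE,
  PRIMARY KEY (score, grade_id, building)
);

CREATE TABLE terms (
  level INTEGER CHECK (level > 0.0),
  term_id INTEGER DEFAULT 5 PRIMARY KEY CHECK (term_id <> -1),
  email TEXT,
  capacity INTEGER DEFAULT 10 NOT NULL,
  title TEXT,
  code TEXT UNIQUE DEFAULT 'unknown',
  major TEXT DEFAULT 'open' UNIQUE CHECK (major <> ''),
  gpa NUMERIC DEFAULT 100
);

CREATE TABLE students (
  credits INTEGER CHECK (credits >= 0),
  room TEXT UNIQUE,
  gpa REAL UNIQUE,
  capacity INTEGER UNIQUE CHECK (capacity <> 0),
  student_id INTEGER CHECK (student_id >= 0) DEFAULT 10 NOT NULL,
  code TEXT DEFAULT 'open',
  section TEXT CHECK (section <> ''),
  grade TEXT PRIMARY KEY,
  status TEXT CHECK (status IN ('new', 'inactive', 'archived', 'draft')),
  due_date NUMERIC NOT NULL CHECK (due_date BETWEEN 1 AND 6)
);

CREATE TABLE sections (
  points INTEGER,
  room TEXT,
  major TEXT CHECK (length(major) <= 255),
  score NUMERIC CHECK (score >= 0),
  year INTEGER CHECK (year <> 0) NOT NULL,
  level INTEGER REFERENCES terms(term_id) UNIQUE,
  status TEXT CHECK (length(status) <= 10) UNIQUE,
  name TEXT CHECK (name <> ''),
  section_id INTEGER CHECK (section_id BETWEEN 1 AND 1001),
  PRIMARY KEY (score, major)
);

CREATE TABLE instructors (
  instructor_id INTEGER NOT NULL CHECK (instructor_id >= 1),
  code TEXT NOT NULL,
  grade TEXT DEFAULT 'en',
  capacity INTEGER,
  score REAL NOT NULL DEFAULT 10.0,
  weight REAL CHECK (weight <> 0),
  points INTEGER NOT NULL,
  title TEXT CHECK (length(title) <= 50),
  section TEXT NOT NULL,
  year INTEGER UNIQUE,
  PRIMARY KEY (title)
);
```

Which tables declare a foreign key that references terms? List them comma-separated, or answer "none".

- sections.level references terms(term_id).

sections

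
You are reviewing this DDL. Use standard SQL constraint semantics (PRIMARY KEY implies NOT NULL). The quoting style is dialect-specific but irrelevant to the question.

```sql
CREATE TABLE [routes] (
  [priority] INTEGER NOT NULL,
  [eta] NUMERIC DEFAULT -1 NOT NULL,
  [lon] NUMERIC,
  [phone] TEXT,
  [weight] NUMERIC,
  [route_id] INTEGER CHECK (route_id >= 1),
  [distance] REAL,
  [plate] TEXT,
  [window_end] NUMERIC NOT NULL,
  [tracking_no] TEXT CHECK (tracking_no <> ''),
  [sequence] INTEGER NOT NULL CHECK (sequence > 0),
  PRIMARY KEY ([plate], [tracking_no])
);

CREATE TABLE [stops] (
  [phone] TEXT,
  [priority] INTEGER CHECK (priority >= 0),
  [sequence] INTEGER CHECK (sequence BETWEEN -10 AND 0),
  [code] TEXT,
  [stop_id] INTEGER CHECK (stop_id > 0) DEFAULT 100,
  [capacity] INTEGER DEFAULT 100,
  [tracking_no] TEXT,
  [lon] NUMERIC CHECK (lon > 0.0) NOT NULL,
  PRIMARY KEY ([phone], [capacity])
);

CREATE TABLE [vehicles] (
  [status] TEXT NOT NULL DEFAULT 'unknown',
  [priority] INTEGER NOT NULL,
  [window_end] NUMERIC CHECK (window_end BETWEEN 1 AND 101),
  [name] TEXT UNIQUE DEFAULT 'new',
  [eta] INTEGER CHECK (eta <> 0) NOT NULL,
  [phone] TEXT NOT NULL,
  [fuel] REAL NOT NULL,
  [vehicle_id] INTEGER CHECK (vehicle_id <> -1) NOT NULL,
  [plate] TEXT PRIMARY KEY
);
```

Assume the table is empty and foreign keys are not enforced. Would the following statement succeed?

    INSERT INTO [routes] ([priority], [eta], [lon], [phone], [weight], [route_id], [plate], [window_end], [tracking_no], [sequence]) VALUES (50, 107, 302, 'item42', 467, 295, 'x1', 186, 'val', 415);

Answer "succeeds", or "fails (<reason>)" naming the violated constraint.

succeeds

NOT NULL columns: eta is supplied; plate is supplied; priority is supplied; sequence is supplied; tracking_no is supplied; window_end is supplied.
CHECK constraints: 295 satisfies (route_id >= 1); 'val' satisfies (tracking_no <> ''); 415 satisfies (sequence > 0).
No constraint is violated.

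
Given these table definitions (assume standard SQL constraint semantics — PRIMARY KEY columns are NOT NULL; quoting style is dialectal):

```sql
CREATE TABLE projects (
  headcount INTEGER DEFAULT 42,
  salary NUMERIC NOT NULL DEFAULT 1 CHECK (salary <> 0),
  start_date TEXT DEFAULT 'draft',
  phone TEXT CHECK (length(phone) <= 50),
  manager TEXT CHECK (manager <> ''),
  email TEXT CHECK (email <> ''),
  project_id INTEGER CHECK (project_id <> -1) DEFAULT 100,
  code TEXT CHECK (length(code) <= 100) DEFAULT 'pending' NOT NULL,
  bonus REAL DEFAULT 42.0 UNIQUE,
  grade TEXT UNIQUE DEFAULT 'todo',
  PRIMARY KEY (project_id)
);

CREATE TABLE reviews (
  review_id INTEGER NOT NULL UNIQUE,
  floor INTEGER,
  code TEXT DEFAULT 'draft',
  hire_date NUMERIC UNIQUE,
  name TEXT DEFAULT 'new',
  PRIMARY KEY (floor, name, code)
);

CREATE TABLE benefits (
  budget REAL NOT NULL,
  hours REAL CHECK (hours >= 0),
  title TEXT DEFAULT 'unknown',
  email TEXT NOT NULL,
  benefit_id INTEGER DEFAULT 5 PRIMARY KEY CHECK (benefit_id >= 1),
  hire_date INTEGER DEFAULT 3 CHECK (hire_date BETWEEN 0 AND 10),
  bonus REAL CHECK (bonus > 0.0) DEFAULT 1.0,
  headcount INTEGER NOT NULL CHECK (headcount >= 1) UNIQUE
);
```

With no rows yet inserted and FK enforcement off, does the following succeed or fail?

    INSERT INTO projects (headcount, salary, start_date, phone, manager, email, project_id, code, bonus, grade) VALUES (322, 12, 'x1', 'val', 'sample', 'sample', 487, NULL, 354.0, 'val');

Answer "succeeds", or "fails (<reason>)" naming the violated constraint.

code is explicitly set to NULL, but code is declared NOT NULL.

fails (NOT NULL on code)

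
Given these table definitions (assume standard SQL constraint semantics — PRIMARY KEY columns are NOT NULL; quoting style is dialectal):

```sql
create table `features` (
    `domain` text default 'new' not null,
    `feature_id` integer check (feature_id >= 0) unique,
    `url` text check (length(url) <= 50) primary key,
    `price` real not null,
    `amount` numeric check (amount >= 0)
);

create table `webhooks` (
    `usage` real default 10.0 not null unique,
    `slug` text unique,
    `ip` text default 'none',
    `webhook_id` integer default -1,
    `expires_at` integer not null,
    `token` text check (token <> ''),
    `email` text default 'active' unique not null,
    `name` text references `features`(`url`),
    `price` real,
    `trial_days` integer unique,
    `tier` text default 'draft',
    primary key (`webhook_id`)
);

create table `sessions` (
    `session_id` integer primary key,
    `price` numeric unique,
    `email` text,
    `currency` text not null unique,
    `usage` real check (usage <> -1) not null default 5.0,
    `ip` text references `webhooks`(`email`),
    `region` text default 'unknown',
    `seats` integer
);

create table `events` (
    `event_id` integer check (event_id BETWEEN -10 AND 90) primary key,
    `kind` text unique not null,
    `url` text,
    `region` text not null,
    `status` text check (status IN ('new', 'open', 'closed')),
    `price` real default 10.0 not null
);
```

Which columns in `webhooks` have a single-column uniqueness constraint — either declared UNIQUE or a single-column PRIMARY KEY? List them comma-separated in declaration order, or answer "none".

usage, slug, webhook_id, email, trial_days

- usage: declared UNIQUE → unique.
- slug: declared UNIQUE → unique.
- ip: no UNIQUE or single-column PK constraint.
- webhook_id: single-column PRIMARY KEY → unique.
- expires_at: no UNIQUE or single-column PK constraint.
- token: no UNIQUE or single-column PK constraint.
- email: declared UNIQUE → unique.
- name: no UNIQUE or single-column PK constraint.
- price: no UNIQUE or single-column PK constraint.
- trial_days: declared UNIQUE → unique.
- tier: no UNIQUE or single-column PK constraint.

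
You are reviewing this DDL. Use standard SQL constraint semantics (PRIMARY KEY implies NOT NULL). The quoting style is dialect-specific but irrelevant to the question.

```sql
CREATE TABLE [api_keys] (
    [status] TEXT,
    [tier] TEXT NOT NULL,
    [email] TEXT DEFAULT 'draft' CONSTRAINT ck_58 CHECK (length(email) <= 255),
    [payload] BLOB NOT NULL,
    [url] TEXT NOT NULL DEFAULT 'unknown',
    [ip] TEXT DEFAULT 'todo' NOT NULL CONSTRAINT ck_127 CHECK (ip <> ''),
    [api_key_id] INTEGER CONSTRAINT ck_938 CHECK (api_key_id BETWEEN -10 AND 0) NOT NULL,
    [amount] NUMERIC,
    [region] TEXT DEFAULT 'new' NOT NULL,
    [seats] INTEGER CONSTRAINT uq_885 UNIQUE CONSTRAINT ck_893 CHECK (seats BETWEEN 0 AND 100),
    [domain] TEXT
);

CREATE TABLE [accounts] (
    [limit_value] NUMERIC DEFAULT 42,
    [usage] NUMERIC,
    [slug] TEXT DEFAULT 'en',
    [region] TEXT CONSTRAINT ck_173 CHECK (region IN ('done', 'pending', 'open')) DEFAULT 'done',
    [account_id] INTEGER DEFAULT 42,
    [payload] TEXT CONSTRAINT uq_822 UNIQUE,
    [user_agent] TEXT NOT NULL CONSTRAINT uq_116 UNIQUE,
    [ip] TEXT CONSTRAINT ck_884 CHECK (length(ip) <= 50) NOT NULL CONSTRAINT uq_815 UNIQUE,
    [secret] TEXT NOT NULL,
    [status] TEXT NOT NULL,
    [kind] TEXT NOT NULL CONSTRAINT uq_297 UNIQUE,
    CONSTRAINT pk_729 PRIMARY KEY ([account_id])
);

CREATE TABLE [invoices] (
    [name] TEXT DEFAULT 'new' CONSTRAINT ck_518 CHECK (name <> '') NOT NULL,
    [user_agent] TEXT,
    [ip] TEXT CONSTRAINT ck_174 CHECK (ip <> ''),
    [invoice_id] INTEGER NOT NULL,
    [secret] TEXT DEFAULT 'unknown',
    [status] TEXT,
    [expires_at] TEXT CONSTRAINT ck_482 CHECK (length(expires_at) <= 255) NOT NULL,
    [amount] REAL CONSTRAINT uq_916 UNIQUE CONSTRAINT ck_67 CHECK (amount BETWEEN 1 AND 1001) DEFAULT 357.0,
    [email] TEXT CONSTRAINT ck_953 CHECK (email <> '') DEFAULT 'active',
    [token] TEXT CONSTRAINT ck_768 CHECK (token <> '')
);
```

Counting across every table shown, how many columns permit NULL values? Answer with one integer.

17

api_keys: 5 nullable (status, email, amount, seats, domain — PK none and explicit NOT NULL columns excluded).
accounts: 5 nullable (limit_value, usage, slug, region, payload — PK (account_id) and explicit NOT NULL columns excluded).
invoices: 7 nullable (user_agent, ip, secret, status, amount, email, token — PK none and explicit NOT NULL columns excluded).
Total: 5 + 5 + 7 = 17.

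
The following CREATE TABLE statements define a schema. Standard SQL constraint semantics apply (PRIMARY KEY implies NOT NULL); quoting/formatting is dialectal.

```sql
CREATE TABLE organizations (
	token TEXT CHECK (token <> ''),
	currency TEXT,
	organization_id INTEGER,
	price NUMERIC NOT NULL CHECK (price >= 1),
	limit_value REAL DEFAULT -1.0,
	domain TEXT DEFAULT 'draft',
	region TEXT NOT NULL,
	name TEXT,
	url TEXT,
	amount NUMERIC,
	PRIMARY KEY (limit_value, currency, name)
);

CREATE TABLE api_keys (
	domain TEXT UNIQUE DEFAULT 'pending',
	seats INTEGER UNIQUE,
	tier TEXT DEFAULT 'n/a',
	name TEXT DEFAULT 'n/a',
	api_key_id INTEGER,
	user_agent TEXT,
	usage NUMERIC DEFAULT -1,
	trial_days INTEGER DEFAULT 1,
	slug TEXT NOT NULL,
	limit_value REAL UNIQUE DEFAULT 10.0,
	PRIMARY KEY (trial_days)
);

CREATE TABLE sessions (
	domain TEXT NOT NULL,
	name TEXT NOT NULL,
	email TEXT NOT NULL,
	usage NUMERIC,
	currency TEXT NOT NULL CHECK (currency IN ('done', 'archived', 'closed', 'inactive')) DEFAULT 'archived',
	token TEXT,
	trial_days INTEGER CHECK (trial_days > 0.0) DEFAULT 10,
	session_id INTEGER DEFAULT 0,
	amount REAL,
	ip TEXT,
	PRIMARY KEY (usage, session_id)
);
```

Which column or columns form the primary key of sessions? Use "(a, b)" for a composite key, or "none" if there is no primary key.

(usage, session_id)

A table-level PRIMARY KEY clause names 2 columns: usage, session_id.
This is a composite key — the combination is unique, not each column individually.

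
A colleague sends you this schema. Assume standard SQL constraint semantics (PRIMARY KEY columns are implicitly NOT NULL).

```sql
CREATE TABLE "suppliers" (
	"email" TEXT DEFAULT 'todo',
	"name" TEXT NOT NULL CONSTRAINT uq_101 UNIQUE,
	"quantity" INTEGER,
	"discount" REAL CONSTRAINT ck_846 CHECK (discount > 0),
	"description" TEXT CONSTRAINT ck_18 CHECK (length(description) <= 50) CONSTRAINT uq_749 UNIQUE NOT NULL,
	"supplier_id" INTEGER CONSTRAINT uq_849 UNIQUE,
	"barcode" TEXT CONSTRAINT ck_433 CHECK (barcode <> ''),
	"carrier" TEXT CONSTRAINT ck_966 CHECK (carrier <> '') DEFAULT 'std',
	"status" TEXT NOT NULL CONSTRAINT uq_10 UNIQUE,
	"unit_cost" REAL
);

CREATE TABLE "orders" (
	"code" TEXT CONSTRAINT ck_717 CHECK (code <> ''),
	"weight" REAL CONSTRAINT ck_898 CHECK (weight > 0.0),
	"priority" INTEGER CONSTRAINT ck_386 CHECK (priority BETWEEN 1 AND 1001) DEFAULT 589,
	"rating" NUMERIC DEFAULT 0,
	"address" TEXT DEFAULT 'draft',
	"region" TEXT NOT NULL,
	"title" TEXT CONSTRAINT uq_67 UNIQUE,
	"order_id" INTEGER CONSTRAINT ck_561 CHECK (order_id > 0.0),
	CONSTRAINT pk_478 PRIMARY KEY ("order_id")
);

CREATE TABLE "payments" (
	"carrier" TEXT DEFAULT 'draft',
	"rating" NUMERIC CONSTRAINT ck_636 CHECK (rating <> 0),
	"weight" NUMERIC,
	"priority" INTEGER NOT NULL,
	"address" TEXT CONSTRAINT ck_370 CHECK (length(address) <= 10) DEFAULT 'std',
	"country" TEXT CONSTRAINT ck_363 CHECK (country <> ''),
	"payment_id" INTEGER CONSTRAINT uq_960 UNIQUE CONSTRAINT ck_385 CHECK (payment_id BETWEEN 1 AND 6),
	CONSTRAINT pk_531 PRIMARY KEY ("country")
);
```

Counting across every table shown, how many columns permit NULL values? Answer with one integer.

suppliers: 7 nullable (email, quantity, discount, supplier_id, barcode, carrier, unit_cost — PK none and explicit NOT NULL columns excluded).
orders: 6 nullable (code, weight, priority, rating, address, title — PK (order_id) and explicit NOT NULL columns excluded).
payments: 5 nullable (carrier, rating, weight, address, payment_id — PK (country) and explicit NOT NULL columns excluded).
Total: 7 + 6 + 5 = 18.

18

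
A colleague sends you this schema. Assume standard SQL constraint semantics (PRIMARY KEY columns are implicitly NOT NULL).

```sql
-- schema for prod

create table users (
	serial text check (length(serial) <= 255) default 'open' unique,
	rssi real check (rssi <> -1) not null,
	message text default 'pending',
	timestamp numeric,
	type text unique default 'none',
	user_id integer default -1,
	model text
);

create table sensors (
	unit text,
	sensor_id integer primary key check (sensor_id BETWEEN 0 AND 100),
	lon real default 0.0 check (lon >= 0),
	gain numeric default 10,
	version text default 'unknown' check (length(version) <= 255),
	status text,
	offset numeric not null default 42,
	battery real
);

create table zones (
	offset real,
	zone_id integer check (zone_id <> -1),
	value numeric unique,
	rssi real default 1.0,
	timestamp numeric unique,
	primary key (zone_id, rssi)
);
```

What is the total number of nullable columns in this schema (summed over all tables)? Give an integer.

users: 6 nullable (serial, message, timestamp, type, user_id, model — PK none and explicit NOT NULL columns excluded).
sensors: 6 nullable (unit, lon, gain, version, status, battery — PK (sensor_id) and explicit NOT NULL columns excluded).
zones: 3 nullable (offset, value, timestamp — PK (zone_id, rssi) and explicit NOT NULL columns excluded).
Total: 6 + 6 + 3 = 15.

15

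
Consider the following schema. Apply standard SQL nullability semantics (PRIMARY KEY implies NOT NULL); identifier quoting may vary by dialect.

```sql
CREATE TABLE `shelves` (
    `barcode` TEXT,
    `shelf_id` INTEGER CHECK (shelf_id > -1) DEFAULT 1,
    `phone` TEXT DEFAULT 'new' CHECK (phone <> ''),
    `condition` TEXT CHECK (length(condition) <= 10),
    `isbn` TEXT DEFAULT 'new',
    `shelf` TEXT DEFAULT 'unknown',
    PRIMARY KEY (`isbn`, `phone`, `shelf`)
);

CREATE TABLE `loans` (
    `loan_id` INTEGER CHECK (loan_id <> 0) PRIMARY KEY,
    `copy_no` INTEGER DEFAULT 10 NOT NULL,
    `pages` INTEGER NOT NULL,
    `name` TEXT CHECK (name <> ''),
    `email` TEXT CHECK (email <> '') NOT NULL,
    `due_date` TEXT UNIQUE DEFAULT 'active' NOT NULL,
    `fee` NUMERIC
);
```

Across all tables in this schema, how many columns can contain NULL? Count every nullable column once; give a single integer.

5

shelves: 3 nullable (barcode, shelf_id, condition — PK (isbn, phone, shelf) and explicit NOT NULL columns excluded).
loans: 2 nullable (name, fee — PK (loan_id) and explicit NOT NULL columns excluded).
Total: 3 + 2 = 5.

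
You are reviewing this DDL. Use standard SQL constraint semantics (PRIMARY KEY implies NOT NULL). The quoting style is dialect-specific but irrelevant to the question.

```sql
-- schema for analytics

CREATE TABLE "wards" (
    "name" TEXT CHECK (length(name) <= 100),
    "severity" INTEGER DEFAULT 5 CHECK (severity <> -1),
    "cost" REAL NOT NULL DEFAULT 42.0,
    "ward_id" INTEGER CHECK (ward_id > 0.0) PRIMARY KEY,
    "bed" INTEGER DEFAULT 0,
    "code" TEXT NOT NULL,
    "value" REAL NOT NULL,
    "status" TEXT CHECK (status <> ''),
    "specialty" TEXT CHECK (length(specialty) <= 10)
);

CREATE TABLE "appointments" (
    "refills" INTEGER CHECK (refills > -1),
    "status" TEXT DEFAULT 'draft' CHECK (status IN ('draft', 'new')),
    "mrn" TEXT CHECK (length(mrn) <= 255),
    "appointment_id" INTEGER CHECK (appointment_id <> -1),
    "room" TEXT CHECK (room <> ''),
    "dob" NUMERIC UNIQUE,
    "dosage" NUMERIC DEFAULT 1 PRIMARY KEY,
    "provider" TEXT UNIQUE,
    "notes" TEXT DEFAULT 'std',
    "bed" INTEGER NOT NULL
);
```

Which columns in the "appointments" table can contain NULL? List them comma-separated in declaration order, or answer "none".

refills, status, mrn, appointment_id, room, dob, provider, notes

- refills: CHECK does not forbid NULL (a CHECK constraint passes when its expression is NULL) → nullable.
- status: CHECK does not forbid NULL (a CHECK constraint passes when its expression is NULL) → nullable.
- mrn: CHECK does not forbid NULL (a CHECK constraint passes when its expression is NULL) → nullable.
- appointment_id: CHECK does not forbid NULL (a CHECK constraint passes when its expression is NULL) → nullable.
- room: CHECK does not forbid NULL (a CHECK constraint passes when its expression is NULL) → nullable.
- dob: UNIQUE does not imply NOT NULL → nullable.
- dosage: part of the PRIMARY KEY, which implies NOT NULL → not nullable.
- provider: UNIQUE does not imply NOT NULL → nullable.
- notes: DEFAULT only fills an omitted column; an explicit NULL is still allowed → nullable.
- bed: declared NOT NULL → not nullable.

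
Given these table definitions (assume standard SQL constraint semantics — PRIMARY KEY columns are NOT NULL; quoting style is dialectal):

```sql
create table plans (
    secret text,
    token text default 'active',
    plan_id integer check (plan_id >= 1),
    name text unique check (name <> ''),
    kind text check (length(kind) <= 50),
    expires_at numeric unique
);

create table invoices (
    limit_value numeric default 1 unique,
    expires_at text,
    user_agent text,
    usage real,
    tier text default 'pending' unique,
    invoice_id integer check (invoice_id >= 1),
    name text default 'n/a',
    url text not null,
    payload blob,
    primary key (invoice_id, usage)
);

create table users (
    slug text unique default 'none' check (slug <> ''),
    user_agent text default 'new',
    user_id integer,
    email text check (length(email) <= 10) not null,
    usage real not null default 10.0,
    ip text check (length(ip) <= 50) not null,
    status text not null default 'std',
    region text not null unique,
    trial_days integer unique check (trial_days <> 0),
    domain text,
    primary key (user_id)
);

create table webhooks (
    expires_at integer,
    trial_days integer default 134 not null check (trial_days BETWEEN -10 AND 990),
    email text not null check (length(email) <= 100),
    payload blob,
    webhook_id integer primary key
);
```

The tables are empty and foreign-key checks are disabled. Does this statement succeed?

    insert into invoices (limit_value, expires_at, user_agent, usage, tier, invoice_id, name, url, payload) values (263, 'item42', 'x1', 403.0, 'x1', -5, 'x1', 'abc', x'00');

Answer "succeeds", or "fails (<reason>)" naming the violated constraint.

The value -5 for invoice_id violates CHECK (invoice_id >= 1).

fails (CHECK on invoice_id)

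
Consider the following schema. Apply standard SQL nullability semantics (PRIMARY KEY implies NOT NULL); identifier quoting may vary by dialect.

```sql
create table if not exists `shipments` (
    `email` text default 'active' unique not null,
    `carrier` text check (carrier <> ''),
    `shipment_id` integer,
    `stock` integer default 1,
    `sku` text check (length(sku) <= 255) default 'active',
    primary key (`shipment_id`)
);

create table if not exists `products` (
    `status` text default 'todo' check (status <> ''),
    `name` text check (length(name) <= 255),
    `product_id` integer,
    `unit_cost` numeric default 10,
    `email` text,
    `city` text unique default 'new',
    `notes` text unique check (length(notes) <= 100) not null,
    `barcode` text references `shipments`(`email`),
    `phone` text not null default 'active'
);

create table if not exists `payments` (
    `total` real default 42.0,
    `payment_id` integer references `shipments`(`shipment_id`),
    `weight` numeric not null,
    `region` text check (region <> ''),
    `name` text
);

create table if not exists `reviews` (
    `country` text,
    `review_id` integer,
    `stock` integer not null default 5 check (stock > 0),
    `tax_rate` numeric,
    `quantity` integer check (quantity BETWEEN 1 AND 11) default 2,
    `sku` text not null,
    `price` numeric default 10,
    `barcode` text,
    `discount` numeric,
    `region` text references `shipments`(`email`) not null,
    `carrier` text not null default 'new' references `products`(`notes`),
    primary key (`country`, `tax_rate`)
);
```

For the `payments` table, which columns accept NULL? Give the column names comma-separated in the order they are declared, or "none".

total, payment_id, region, name

- total: DEFAULT only fills an omitted column; an explicit NULL is still allowed → nullable.
- payment_id: a foreign key column may be NULL unless separately constrained → nullable.
- weight: declared NOT NULL → not nullable.
- region: CHECK does not forbid NULL (a CHECK constraint passes when its expression is NULL) → nullable.
- name: no NOT NULL constraint applies → nullable.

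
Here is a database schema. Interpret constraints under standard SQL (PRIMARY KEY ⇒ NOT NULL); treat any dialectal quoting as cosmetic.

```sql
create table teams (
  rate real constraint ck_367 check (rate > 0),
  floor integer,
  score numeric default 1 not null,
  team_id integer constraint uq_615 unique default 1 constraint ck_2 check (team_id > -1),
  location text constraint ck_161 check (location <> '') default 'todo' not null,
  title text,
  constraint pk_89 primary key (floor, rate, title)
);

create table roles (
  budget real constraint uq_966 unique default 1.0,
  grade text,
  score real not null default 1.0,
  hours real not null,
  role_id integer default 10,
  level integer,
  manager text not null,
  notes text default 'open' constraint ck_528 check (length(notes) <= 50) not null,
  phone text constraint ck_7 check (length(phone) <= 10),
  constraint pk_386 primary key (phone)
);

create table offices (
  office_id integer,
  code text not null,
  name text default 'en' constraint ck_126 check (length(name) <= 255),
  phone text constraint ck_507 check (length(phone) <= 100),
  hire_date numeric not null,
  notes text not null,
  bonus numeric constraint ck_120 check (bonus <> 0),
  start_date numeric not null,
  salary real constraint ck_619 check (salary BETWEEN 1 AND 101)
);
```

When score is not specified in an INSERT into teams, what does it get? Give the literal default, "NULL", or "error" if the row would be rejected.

score has an explicit DEFAULT 1.
When the column is omitted from an INSERT, that default is used.

1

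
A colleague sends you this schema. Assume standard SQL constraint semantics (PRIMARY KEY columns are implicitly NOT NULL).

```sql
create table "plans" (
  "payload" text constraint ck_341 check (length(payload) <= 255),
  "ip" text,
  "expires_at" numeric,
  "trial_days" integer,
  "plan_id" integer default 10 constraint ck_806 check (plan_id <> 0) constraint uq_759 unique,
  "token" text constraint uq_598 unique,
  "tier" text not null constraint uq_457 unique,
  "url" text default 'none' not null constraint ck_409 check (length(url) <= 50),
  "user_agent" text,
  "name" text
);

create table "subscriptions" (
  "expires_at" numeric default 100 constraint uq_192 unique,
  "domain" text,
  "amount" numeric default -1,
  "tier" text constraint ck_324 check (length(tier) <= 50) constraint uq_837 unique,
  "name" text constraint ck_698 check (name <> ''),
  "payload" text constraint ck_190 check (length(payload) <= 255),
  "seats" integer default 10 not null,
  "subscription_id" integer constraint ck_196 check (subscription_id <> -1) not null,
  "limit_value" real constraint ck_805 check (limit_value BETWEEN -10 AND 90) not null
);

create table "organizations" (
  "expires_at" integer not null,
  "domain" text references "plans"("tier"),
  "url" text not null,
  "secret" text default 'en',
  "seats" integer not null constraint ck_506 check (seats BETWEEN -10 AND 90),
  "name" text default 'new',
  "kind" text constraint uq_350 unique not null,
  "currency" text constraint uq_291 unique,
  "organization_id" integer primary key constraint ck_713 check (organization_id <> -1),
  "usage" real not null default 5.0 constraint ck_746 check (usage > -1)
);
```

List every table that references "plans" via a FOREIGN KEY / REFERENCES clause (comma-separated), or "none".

- organizations.domain references plans(tier).

organizations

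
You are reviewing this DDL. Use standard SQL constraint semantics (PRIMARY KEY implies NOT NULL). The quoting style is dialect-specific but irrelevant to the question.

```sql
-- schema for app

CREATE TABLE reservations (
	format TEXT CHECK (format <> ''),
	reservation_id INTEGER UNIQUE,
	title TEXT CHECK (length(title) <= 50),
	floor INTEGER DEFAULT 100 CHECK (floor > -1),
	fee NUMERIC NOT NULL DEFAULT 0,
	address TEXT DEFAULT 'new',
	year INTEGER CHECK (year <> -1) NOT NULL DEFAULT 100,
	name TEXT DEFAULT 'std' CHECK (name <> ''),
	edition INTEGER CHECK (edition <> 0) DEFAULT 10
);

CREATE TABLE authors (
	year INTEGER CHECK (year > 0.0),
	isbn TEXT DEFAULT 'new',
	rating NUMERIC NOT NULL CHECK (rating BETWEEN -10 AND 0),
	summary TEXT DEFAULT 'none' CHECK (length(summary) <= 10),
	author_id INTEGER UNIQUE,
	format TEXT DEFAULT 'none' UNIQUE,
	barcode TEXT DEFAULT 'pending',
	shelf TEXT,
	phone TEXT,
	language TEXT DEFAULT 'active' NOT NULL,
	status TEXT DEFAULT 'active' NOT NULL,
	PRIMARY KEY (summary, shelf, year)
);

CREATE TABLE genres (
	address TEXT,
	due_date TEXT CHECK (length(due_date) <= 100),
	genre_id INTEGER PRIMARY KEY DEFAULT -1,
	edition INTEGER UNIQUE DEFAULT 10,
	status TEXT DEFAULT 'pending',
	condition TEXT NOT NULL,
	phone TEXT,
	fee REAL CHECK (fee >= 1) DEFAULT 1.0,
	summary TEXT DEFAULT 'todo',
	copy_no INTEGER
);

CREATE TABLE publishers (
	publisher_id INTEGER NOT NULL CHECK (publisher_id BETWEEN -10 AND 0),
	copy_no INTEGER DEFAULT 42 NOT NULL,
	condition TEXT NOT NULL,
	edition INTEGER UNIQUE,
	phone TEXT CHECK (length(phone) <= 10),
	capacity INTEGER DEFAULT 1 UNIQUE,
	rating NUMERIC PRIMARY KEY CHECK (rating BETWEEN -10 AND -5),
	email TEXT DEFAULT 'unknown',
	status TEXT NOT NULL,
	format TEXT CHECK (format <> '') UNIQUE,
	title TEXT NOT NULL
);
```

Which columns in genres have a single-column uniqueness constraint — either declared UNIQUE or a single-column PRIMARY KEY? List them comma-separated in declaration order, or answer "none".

- address: no UNIQUE or single-column PK constraint.
- due_date: no UNIQUE or single-column PK constraint.
- genre_id: single-column PRIMARY KEY → unique.
- edition: declared UNIQUE → unique.
- status: no UNIQUE or single-column PK constraint.
- condition: no UNIQUE or single-column PK constraint.
- phone: no UNIQUE or single-column PK constraint.
- fee: no UNIQUE or single-column PK constraint.
- summary: no UNIQUE or single-column PK constraint.
- copy_no: no UNIQUE or single-column PK constraint.

genre_id, edition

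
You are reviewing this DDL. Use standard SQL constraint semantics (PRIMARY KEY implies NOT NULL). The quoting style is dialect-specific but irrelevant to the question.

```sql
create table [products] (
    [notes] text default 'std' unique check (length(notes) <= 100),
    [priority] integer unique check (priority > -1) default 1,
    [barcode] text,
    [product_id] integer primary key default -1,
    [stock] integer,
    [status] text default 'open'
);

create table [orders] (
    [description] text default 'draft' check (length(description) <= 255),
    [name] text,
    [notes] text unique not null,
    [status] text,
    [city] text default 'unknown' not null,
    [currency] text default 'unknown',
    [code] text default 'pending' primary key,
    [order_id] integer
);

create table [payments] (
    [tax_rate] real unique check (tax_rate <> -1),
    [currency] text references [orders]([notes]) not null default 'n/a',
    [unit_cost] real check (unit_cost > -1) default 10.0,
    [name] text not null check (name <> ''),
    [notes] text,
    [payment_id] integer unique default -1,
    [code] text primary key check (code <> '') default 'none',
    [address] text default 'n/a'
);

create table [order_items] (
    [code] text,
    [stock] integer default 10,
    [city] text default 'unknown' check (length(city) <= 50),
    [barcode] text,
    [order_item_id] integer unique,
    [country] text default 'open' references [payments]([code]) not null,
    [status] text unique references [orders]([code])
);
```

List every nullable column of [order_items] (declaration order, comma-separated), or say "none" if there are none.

- code: no NOT NULL constraint applies → nullable.
- stock: DEFAULT only fills an omitted column; an explicit NULL is still allowed → nullable.
- city: CHECK does not forbid NULL (a CHECK constraint passes when its expression is NULL) → nullable.
- barcode: no NOT NULL constraint applies → nullable.
- order_item_id: UNIQUE does not imply NOT NULL → nullable.
- country: declared NOT NULL → not nullable.
- status: a foreign key column may be NULL unless separately constrained → nullable.

code, stock, city, barcode, order_item_id, status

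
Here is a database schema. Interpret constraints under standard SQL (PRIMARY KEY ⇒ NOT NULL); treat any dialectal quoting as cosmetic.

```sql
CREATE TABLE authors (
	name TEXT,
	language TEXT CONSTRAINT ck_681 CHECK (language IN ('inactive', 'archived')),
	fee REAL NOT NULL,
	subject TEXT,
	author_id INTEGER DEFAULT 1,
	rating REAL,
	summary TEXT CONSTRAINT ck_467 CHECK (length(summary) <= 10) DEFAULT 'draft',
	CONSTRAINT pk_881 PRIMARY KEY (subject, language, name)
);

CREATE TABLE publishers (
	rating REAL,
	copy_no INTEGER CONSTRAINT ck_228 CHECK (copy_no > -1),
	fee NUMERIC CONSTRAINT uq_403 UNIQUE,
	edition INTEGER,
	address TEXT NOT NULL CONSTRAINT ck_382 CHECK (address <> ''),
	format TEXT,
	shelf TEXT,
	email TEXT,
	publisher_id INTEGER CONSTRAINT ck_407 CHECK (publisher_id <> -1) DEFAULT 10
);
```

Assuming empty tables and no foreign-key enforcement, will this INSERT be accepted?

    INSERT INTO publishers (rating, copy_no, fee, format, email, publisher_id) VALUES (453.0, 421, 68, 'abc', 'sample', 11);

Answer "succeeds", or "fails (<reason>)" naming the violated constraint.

fails (NOT NULL on address)

address is omitted from the column list and has no DEFAULT, so it would receive NULL.
But address is declared NOT NULL.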